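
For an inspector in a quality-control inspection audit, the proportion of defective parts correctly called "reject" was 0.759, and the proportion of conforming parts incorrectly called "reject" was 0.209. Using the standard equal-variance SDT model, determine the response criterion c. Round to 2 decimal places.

c = 0.05

Φ⁻¹(H) = Φ⁻¹(0.759) = 0.7031
Φ⁻¹(FA) = Φ⁻¹(0.209) = -0.8099
c = −½·[z(H) + z(FA)] = −0.5 × (0.7031 + (-0.8099)) = 0.0534
c > 0: the inspector has a conservative response bias.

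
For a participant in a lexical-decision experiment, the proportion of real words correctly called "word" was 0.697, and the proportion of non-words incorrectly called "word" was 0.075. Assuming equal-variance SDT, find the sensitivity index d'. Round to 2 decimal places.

Φ⁻¹(H) = Φ⁻¹(0.697) = 0.516
Φ⁻¹(FA) = Φ⁻¹(0.075) = -1.440
d' = z(H) − z(FA) = 0.516 − (-1.440) = 1.956

d' = 1.96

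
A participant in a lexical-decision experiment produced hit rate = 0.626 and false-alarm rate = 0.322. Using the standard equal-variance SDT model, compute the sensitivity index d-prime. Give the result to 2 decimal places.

d-prime = 0.78

z(0.626) = 0.3213, z(0.322) = -0.4621
d' = z(H) − z(FA) = 0.3213 − (-0.4621) = 0.7834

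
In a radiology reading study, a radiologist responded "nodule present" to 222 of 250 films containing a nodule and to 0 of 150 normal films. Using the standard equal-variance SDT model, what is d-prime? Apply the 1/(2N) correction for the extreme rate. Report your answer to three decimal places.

The false-alarm rate is 0/150 = 0, so apply the 1/(2N) correction: FA → 1/(2·150) = 0.00333.
z(H) = z(0.88800) = 1.2160
z(FA) = z(0.00333) = -2.7134
d' = 1.2160 − (-2.7134) = 3.9294

d-prime = 3.929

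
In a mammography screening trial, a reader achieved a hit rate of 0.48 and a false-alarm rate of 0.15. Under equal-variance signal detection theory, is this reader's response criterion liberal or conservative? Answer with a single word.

conservative

z(H) = -0.050, z(FA) = -1.036
c = −½·(z(H) + z(FA)) = 0.543
c > 0 → conservative criterion (biased toward responding “no”).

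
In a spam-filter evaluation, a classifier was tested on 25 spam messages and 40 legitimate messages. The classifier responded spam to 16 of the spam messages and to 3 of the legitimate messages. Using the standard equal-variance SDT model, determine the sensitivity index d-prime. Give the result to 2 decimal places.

d-prime = 1.80

H = 16/25 = 0.6400
FA = 3/40 = 0.0750
z(H) = z(0.6400) = 0.358
z(FA) = z(0.0750) = -1.440
d' = z(H) − z(FA) = 0.358 − (-1.440) = 1.798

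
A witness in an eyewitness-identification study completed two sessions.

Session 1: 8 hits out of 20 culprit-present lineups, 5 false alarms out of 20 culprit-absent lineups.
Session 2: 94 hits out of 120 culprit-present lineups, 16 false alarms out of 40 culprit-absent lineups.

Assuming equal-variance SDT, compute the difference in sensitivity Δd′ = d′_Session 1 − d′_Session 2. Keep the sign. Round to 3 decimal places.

Session 1: z(0.4000) = -0.2533, z(0.2500) = -0.6745, d' = 0.4212
Session 2: z(0.7833) = 0.7834, z(0.4000) = -0.2533, d' = 1.0367
Δd' = d'_Session 1 − d'_Session 2 = 0.4212 − 1.0367 = -0.6155
Session 2 has the higher sensitivity.

Δd′ = -0.616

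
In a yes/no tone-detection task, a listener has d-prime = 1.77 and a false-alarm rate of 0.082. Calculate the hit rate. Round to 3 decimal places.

hit rate = 0.647

z(false-alarm rate) = z(0.082) = -1.3917
z(H) = z(FA) + d' = -1.3917 + 1.77 = 0.3783
hit rate = Φ(0.3783) = 0.6474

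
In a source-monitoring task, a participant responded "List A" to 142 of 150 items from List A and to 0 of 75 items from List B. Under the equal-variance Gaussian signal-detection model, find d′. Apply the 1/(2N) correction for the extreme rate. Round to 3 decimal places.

The false-alarm rate is 0/75 = 0, so apply the 1/(2N) correction: FA → 1/(2·75) = 0.00667.
z(H) = z(0.94667) = 1.6134
z(FA) = z(0.00667) = -2.4746
d' = 1.6134 − (-2.4746) = 4.0880

d′ = 4.088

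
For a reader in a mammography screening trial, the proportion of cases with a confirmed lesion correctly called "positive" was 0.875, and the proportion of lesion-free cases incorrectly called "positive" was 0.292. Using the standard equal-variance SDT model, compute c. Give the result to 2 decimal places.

Φ⁻¹(H) = 1.150
Φ⁻¹(FA) = -0.548
c = −½·[z(H) + z(FA)] = −0.5 × (1.150 + (-0.548)) = -0.301
c < 0: the reader has a liberal response bias.

c = -0.30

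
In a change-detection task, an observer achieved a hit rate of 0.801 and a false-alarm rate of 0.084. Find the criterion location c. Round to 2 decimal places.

z(H) = 0.845
z(FA) = -1.379
c = −½·[z(H) + z(FA)] = −0.5 × (0.845 + (-1.379)) = 0.267
c > 0: the observer has a conservative response bias.

c = 0.27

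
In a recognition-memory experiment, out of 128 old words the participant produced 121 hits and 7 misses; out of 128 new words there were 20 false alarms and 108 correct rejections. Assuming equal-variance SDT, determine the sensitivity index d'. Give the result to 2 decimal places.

H = 121/128 = 0.9453
FA = 20/128 = 0.1562
Φ⁻¹(0.9453) = 1.6009, Φ⁻¹(0.1562) = -1.0102
d' = z(H) − z(FA) = 1.6009 − (-1.0102) = 2.6111

d' = 2.61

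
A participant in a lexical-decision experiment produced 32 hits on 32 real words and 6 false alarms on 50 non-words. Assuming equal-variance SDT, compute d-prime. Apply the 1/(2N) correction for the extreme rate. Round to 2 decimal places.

d-prime = 3.33

The hit rate is 32/32 = 1, so apply the 1/(2N) correction: H → 1 − 1/(2·32) = 0.98438.
z(H) = z(0.98438) = 2.154
z(FA) = z(0.12000) = -1.175
d' = 2.154 − (-1.175) = 3.329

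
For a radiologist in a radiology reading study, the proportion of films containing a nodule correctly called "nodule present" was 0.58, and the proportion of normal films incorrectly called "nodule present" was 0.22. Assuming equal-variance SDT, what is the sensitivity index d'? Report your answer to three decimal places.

z(H) = 0.2019
z(FA) = -0.7722
d' = z(H) − z(FA) = 0.2019 − (-0.7722) = 0.9741

d' = 0.974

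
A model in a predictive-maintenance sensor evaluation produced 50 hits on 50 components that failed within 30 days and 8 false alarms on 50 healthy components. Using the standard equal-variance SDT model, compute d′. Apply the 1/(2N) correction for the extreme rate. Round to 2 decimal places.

The hit rate is 50/50 = 1, so apply the 1/(2N) correction: H → 1 − 1/(2·50) = 0.99000.
z(H) = z(0.99000) = 2.326
z(FA) = z(0.16000) = -0.994
d' = 2.326 − (-0.994) = 3.320

d′ = 3.32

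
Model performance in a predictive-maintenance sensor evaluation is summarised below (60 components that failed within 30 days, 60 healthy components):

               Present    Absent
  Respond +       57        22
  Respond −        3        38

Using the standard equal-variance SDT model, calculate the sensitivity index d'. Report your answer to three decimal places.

d' = 1.986

H = 57/60 = 0.9500
FA = 22/60 = 0.3667
z(H) = 1.6449
z(FA) = -0.3406
d' = z(H) − z(FA) = 1.6449 − (-0.3406) = 1.9855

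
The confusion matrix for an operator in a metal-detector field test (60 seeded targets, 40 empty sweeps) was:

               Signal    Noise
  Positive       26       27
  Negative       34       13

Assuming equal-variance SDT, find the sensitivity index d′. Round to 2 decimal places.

H = 26/60 = 0.4333
FA = 27/40 = 0.6750
z(0.4333) = -0.168, z(0.6750) = 0.454
d' = z(H) − z(FA) = -0.168 − 0.454 = -0.622

d′ = -0.62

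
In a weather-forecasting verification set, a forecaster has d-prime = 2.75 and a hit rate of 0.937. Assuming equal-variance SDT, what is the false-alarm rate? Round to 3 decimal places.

z(hit rate) = z(0.937) = 1.5301
z(FA) = z(H) − d' = 1.5301 − 2.75 = -1.2199
false-alarm rate = Φ(-1.2199) = 0.1113

false-alarm rate = 0.111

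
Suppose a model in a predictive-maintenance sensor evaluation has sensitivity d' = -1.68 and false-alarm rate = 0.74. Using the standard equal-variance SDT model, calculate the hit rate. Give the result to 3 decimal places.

z(false-alarm rate) = z(0.74) = 0.6433
z(H) = z(FA) + d' = 0.6433 + (-1.68) = -1.0367
hit rate = Φ(-1.0367) = 0.1499

hit rate = 0.150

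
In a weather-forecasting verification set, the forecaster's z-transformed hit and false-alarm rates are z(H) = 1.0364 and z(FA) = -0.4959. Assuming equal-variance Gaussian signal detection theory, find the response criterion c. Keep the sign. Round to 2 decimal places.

c = -0.27

c = −½·[z(H) + z(FA)] = −½·(1.0364 + (-0.4959)) = -0.27025
c < 0: the forecaster has a liberal response bias.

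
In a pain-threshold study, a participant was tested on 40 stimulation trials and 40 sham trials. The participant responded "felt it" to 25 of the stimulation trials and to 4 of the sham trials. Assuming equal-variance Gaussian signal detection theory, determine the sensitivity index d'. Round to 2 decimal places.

H = 25/40 = 0.6250
FA = 4/40 = 0.1000
z(H) = z(0.6250) = 0.3186
z(FA) = z(0.1000) = -1.2816
d' = z(H) − z(FA) = 0.3186 − (-1.2816) = 1.6002

d' = 1.60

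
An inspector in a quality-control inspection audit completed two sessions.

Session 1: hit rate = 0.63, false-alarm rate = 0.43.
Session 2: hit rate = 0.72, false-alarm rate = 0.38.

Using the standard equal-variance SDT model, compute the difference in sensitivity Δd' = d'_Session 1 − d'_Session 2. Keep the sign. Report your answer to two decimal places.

Δd' = -0.38

Session 1: z(0.63) = 0.332, z(0.43) = -0.176, d' = 0.508
Session 2: z(0.72) = 0.583, z(0.38) = -0.305, d' = 0.888
Δd' = d'_Session 1 − d'_Session 2 = 0.508 − 0.888 = -0.380
Session 2 has the higher sensitivity.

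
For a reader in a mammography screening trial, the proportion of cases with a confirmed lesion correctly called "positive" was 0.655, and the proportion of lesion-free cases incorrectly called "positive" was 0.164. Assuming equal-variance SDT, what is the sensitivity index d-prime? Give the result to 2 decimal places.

d-prime = 1.38

z(H) = z(0.655) = 0.399
z(FA) = z(0.164) = -0.978
d' = z(H) − z(FA) = 0.399 − (-0.978) = 1.377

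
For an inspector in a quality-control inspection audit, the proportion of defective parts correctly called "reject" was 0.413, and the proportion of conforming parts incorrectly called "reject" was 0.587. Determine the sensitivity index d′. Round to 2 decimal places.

d′ = -0.44

z(H) = z(0.413) = -0.2198
z(FA) = z(0.587) = 0.2198
d' = z(H) − z(FA) = -0.2198 − 0.2198 = -0.4396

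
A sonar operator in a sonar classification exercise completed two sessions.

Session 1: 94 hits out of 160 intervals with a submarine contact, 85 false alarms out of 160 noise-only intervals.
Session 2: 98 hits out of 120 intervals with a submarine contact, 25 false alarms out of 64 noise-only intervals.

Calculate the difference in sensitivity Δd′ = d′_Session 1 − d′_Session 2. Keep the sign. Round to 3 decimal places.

Δd′ = -1.038

Session 1: z(0.5875) = 0.2211, z(0.5312) = 0.0783, d' = 0.1428
Session 2: z(0.8167) = 0.9029, z(0.3906) = -0.2778, d' = 1.1807
Δd' = d'_Session 1 − d'_Session 2 = 0.1428 − 1.1807 = -1.0379
Session 2 has the higher sensitivity.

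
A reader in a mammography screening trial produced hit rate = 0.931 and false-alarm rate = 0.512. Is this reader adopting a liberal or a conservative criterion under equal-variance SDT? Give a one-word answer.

z(H) = 1.483, z(FA) = 0.030
c = −½·(z(H) + z(FA)) = -0.7565
c < 0 → liberal criterion (biased toward responding “yes”).

liberal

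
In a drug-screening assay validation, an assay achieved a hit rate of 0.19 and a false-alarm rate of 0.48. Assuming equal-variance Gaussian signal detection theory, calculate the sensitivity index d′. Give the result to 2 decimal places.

z(0.19) = -0.8779, z(0.48) = -0.0502
d' = z(H) − z(FA) = -0.8779 − (-0.0502) = -0.8277

d′ = -0.83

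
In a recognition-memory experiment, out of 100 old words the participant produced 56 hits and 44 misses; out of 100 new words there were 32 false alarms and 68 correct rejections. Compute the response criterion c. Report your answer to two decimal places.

c = 0.16

H = 56/100 = 0.5600
FA = 32/100 = 0.3200
Φ⁻¹(H) = 0.1510
Φ⁻¹(FA) = -0.4677
c = −½·[z(H) + z(FA)] = −0.5 × (0.1510 + (-0.4677)) = 0.15835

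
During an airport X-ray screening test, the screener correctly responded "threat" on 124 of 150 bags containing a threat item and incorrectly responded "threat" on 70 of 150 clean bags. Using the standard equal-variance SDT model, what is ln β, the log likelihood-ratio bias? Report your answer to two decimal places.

ln β = -0.44

H = 124/150 = 0.8267
FA = 70/150 = 0.4667
Φ⁻¹(H) = 0.941
Φ⁻¹(FA) = -0.084
ln β = −½·[z(H)² − z(FA)²] = −0.5 × (0.885 − 0.007) = -0.439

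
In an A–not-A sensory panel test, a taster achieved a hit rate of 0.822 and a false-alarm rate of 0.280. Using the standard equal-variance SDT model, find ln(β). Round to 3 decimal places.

z(H) = z(0.822) = 0.9230
z(FA) = z(0.280) = -0.5828
ln β = −½·[z(H)² − z(FA)²] = −0.5 × (0.8519 − 0.3397) = -0.2561

ln β = -0.256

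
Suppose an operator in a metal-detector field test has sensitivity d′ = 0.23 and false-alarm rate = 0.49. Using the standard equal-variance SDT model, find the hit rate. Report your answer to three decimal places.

hit rate = 0.581

z(false-alarm rate) = z(0.49) = -0.0251
z(H) = z(FA) + d' = -0.0251 + 0.23 = 0.2049
hit rate = Φ(0.2049) = 0.5812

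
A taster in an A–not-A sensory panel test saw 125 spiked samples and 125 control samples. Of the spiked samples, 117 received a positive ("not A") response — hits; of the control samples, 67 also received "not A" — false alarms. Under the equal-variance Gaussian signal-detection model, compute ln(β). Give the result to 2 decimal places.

H = 117/125 = 0.9360
FA = 67/125 = 0.5360
z(H) = z(0.9360) = 1.522
z(FA) = z(0.5360) = 0.090
ln β = −½·[z(H)² − z(FA)²] = −0.5 × (2.316 − 0.008) = -1.154

ln β = -1.15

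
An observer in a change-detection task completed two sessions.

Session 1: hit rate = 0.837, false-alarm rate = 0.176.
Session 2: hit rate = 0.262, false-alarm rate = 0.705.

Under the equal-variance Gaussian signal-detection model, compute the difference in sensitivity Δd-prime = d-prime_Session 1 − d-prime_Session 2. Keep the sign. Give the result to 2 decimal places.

Session 1: z(0.837) = 0.982, z(0.176) = -0.931, d' = 1.913
Session 2: z(0.262) = -0.637, z(0.705) = 0.539, d' = -1.176
Δd' = d'_Session 1 − d'_Session 2 = 1.913 − (-1.176) = 3.089
Session 1 has the higher sensitivity.

Δd-prime = 3.09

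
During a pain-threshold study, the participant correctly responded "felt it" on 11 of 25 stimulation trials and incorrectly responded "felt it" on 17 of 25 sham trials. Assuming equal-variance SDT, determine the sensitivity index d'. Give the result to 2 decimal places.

H = 11/25 = 0.4400
FA = 17/25 = 0.6800
z(H) = -0.151
z(FA) = 0.468
d' = z(H) − z(FA) = -0.151 − 0.468 = -0.619

d' = -0.62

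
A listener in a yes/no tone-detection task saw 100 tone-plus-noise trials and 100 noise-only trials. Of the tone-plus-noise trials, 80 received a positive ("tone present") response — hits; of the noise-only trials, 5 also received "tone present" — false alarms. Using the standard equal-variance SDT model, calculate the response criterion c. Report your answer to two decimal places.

H = 80/100 = 0.8000
FA = 5/100 = 0.0500
z(0.8000) = 0.8416, z(0.0500) = -1.6449
c = −½·[z(H) + z(FA)] = −0.5 × (0.8416 + (-1.6449)) = 0.40165
c > 0: the listener has a conservative response bias.

c = 0.40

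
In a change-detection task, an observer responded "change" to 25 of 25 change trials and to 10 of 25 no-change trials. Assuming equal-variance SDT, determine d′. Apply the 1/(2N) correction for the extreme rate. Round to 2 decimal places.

The hit rate is 25/25 = 1, so apply the 1/(2N) correction: H → 1 − 1/(2·25) = 0.98000.
z(H) = z(0.98000) = 2.054
z(FA) = z(0.40000) = -0.253
d' = 2.054 − (-0.253) = 2.307

d′ = 2.31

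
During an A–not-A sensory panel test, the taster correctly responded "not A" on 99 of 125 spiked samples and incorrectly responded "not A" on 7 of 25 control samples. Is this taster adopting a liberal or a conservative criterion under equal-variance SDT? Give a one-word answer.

liberal

z(H) = 0.813, z(FA) = -0.583
c = −½·(z(H) + z(FA)) = -0.115
c < 0 → liberal criterion (biased toward responding “yes”).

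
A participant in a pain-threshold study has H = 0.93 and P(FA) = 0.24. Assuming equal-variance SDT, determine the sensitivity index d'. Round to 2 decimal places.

z(H) = 1.476
z(FA) = -0.706
d' = z(H) − z(FA) = 1.476 − (-0.706) = 2.182

d' = 2.18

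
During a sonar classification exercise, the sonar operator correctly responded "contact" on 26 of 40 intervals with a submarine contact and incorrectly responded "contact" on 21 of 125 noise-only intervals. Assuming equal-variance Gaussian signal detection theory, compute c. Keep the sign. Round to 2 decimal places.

H = 26/40 = 0.6500
FA = 21/125 = 0.1680
z(H) = 0.3853
z(FA) = -0.9621
c = −½·[z(H) + z(FA)] = −0.5 × (0.3853 + (-0.9621)) = 0.2884
c > 0: the sonar operator has a conservative response bias.

c = 0.29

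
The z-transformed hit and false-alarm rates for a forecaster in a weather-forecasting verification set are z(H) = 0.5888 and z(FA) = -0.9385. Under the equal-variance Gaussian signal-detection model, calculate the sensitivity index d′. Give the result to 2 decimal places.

d' = z(H) − z(FA) = 0.5888 − (-0.9385) = 1.5273

d′ = 1.53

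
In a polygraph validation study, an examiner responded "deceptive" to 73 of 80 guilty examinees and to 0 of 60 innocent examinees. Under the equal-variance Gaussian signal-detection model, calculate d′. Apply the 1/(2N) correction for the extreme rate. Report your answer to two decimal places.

d′ = 3.75

The false-alarm rate is 0/60 = 0, so apply the 1/(2N) correction: FA → 1/(2·60) = 0.00833.
z(H) = z(0.91250) = 1.356
z(FA) = z(0.00833) = -2.394
d' = 1.356 − (-2.394) = 3.750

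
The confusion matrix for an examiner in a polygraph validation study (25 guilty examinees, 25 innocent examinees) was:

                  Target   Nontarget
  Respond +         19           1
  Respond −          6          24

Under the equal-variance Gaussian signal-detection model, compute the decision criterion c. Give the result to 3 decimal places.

H = 19/25 = 0.7600
FA = 1/25 = 0.0400
z(0.7600) = 0.7063, z(0.0400) = -1.7507
c = −½·[z(H) + z(FA)] = −0.5 × (0.7063 + (-1.7507)) = 0.5222
c > 0: the examiner has a conservative response bias.

c = 0.522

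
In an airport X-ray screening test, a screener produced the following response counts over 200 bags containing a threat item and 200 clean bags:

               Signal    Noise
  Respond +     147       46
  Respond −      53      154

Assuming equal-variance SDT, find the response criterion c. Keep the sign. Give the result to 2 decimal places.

H = 147/200 = 0.7350
FA = 46/200 = 0.2300
Φ⁻¹(H) = Φ⁻¹(0.7350) = 0.628
Φ⁻¹(FA) = Φ⁻¹(0.2300) = -0.739
c = −½·[z(H) + z(FA)] = −0.5 × (0.628 + (-0.739)) = 0.0555

c = 0.06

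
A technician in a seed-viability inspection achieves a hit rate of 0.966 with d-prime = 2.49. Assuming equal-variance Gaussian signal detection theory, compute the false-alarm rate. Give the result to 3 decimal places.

z(hit rate) = z(0.966) = 1.8250
z(FA) = z(H) − d' = 1.8250 − 2.49 = -0.6650
false-alarm rate = Φ(-0.6650) = 0.2530

false-alarm rate = 0.253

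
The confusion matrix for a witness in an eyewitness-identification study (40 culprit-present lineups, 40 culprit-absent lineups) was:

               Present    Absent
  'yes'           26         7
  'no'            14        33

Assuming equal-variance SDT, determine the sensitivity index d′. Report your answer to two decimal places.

H = 26/40 = 0.6500
FA = 7/40 = 0.1750
z(H) = z(0.6500) = 0.3853
z(FA) = z(0.1750) = -0.9346
d' = z(H) − z(FA) = 0.3853 − (-0.9346) = 1.3199

d′ = 1.32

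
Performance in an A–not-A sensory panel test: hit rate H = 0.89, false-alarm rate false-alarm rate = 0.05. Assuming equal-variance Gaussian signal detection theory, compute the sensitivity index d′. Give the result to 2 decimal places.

d′ = 2.87

z(H) = 1.2265
z(FA) = -1.6449
d' = z(H) − z(FA) = 1.2265 − (-1.6449) = 2.8714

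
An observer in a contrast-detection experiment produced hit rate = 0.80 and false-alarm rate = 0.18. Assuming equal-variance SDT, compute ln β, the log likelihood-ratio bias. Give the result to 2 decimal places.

ln β = 0.06

z(0.80) = 0.842, z(0.18) = -0.915
ln β = −½·[z(H)² − z(FA)²] = −0.5 × (0.709 − 0.837) = 0.064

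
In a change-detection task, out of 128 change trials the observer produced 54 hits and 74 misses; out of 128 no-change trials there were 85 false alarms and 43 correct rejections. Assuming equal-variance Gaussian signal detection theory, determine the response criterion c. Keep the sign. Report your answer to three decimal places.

c = -0.113

H = 54/128 = 0.4219
FA = 85/128 = 0.6641
z(H) = -0.1970
z(FA) = 0.4237
c = −½·[z(H) + z(FA)] = −0.5 × (-0.1970 + 0.4237) = -0.11335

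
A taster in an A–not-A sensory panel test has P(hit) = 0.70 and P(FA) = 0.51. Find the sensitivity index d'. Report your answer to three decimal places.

d' = 0.499

Φ⁻¹(0.70) = 0.5244, Φ⁻¹(0.51) = 0.0251
d' = z(H) − z(FA) = 0.5244 − 0.0251 = 0.4993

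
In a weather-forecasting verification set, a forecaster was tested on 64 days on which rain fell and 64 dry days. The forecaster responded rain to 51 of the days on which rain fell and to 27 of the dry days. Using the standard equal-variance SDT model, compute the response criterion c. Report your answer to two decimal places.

c = -0.32

H = 51/64 = 0.7969
FA = 27/64 = 0.4219
Φ⁻¹(H) = 0.831
Φ⁻¹(FA) = -0.197
c = −½·[z(H) + z(FA)] = −0.5 × (0.831 + (-0.197)) = -0.317
c < 0: the forecaster has a liberal response bias.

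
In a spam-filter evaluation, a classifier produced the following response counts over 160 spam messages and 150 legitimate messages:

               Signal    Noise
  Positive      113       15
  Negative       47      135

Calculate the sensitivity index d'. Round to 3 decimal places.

H = 113/160 = 0.7063
FA = 15/150 = 0.1000
z(H) = z(0.7063) = 0.5426
z(FA) = z(0.1000) = -1.2816
d' = z(H) − z(FA) = 0.5426 − (-1.2816) = 1.8242

d' = 1.824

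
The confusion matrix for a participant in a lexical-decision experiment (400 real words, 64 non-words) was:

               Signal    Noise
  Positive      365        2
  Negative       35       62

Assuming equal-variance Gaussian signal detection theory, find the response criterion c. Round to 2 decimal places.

c = 0.25

H = 365/400 = 0.9125
FA = 2/64 = 0.0312
z(H) = 1.3563
z(FA) = -1.8634
c = −½·[z(H) + z(FA)] = −0.5 × (1.3563 + (-1.8634)) = 0.25355
c > 0: the participant has a conservative response bias.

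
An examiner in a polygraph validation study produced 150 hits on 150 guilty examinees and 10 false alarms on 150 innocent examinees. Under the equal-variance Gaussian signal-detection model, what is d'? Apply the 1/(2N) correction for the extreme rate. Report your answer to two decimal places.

The hit rate is 150/150 = 1, so apply the 1/(2N) correction: H → 1 − 1/(2·150) = 0.99667.
z(H) = z(0.99667) = 2.713
z(FA) = z(0.06667) = -1.501
d' = 2.713 − (-1.501) = 4.214

d' = 4.21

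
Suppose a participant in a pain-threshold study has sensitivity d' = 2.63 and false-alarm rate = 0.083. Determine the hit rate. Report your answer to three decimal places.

z(false-alarm rate) = z(0.083) = -1.3852
z(H) = z(FA) + d' = -1.3852 + 2.63 = 1.2448
hit rate = Φ(1.2448) = 0.8934

hit rate = 0.893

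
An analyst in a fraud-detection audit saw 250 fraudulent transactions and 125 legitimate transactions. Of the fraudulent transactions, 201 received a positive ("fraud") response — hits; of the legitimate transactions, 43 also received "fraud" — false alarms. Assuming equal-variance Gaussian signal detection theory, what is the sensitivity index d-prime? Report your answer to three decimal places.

H = 201/250 = 0.8040
FA = 43/125 = 0.3440
z(H) = z(0.8040) = 0.8560
z(FA) = z(0.3440) = -0.4016
d' = z(H) − z(FA) = 0.8560 − (-0.4016) = 1.2576

d-prime = 1.258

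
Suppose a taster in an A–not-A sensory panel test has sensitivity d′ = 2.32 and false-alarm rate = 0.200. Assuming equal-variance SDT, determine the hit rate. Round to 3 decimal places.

hit rate = 0.930

z(false-alarm rate) = z(0.200) = -0.8416
z(H) = z(FA) + d' = -0.8416 + 2.32 = 1.4784
hit rate = Φ(1.4784) = 0.9303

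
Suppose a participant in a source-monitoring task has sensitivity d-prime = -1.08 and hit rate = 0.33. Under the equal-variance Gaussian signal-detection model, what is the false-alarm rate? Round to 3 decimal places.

false-alarm rate = 0.739

z(hit rate) = z(0.33) = -0.4399
z(FA) = z(H) − d' = -0.4399 − (-1.08) = 0.6401
false-alarm rate = Φ(0.6401) = 0.7389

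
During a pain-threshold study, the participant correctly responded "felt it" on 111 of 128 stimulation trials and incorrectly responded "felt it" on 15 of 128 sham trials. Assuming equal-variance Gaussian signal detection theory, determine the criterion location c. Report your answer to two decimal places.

c = 0.04

H = 111/128 = 0.8672
FA = 15/128 = 0.1172
z(H) = 1.1133
z(FA) = -1.1891
c = −½·[z(H) + z(FA)] = −0.5 × (1.1133 + (-1.1891)) = 0.0379
c > 0: the participant has a conservative response bias.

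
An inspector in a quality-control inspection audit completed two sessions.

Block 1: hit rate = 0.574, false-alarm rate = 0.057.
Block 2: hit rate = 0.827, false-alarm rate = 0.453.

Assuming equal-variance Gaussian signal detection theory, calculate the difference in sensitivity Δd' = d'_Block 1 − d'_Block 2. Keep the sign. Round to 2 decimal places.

Block 1: z(0.574) = 0.187, z(0.057) = -1.580, d' = 1.767
Block 2: z(0.827) = 0.942, z(0.453) = -0.118, d' = 1.060
Δd' = d'_Block 1 − d'_Block 2 = 1.767 − 1.060 = 0.707
Block 1 has the higher sensitivity.

Δd' = 0.71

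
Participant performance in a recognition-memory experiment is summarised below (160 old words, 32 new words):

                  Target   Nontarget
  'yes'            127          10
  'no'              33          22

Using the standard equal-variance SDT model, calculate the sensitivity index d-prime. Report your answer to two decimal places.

d-prime = 1.31

H = 127/160 = 0.7937
FA = 10/32 = 0.3125
z(H) = z(0.7937) = 0.819
z(FA) = z(0.3125) = -0.489
d' = z(H) − z(FA) = 0.819 − (-0.489) = 1.308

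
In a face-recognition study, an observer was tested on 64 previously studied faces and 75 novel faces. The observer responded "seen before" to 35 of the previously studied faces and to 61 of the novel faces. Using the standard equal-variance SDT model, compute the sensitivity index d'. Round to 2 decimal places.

H = 35/64 = 0.5469
FA = 61/75 = 0.8133
z(H) = 0.118
z(FA) = 0.890
d' = z(H) − z(FA) = 0.118 − 0.890 = -0.772

d' = -0.77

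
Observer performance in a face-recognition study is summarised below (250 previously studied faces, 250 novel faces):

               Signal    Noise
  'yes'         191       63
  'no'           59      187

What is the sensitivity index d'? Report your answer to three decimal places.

d' = 1.387

H = 191/250 = 0.7640
FA = 63/250 = 0.2520
Φ⁻¹(H) = Φ⁻¹(0.7640) = 0.7192
Φ⁻¹(FA) = Φ⁻¹(0.2520) = -0.6682
d' = z(H) − z(FA) = 0.7192 − (-0.6682) = 1.3874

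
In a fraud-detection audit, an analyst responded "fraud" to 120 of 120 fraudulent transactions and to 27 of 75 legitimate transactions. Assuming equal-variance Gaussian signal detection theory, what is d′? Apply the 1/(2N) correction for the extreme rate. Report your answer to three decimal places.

The hit rate is 120/120 = 1, so apply the 1/(2N) correction: H → 1 − 1/(2·120) = 0.99583.
z(H) = z(0.99583) = 2.6380
z(FA) = z(0.36000) = -0.3585
d' = 2.6380 − (-0.3585) = 2.9965

d′ = 2.997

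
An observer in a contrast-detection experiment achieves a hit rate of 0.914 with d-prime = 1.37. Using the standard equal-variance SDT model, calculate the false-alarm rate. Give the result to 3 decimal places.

z(hit rate) = z(0.914) = 1.3658
z(FA) = z(H) − d' = 1.3658 − 1.37 = -0.0042
false-alarm rate = Φ(-0.0042) = 0.4983

false-alarm rate = 0.498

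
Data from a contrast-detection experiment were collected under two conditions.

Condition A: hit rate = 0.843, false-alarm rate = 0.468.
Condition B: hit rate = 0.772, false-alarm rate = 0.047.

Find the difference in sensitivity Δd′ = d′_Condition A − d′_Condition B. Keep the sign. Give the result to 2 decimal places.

Condition A: z(0.843) = 1.007, z(0.468) = -0.080, d' = 1.087
Condition B: z(0.772) = 0.745, z(0.047) = -1.675, d' = 2.420
Δd' = d'_Condition A − d'_Condition B = 1.087 − 2.420 = -1.333
Condition B has the higher sensitivity.

Δd′ = -1.33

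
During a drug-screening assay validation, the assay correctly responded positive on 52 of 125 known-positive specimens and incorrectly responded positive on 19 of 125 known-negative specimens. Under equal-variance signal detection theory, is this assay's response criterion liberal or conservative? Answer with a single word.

z(H) = -0.212, z(FA) = -1.028
c = −½·(z(H) + z(FA)) = 0.620
c > 0 → conservative criterion (biased toward responding “no”).

conservative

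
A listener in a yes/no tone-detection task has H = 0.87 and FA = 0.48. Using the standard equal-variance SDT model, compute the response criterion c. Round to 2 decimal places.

Φ⁻¹(H) = 1.1264
Φ⁻¹(FA) = -0.0502
c = −½·[z(H) + z(FA)] = −0.5 × (1.1264 + (-0.0502)) = -0.5381

c = -0.54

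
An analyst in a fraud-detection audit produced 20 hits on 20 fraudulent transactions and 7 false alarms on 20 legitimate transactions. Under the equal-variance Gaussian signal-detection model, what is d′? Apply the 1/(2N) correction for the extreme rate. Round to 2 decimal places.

d′ = 2.35

The hit rate is 20/20 = 1, so apply the 1/(2N) correction: H → 1 − 1/(2·20) = 0.97500.
z(H) = z(0.97500) = 1.960
z(FA) = z(0.35000) = -0.385
d' = 1.960 − (-0.385) = 2.345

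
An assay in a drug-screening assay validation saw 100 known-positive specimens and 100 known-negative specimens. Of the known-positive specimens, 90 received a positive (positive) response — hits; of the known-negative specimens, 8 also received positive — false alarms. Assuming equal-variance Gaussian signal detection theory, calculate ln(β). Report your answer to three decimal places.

ln β = 0.166

H = 90/100 = 0.9000
FA = 8/100 = 0.0800
Φ⁻¹(0.9000) = 1.2816, Φ⁻¹(0.0800) = -1.4051
ln β = −½·[z(H)² − z(FA)²] = −0.5 × (1.6425 − 1.9743) = 0.1659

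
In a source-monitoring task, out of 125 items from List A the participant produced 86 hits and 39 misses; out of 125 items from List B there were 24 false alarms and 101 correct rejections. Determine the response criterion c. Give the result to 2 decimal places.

H = 86/125 = 0.6880
FA = 24/125 = 0.1920
Φ⁻¹(0.6880) = 0.4902, Φ⁻¹(0.1920) = -0.8705
c = −½·[z(H) + z(FA)] = −0.5 × (0.4902 + (-0.8705)) = 0.19015
c > 0: the participant has a conservative response bias.

c = 0.19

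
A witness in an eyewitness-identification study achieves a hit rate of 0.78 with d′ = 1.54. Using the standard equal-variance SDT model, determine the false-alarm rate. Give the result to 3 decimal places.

false-alarm rate = 0.221

z(hit rate) = z(0.78) = 0.7722
z(FA) = z(H) − d' = 0.7722 − 1.54 = -0.7678
false-alarm rate = Φ(-0.7678) = 0.2213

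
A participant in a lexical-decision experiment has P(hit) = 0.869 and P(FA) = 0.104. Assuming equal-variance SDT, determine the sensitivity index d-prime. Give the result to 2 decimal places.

d-prime = 2.38

z(H) = 1.1217
z(FA) = -1.2591
d' = z(H) − z(FA) = 1.1217 − (-1.2591) = 2.3808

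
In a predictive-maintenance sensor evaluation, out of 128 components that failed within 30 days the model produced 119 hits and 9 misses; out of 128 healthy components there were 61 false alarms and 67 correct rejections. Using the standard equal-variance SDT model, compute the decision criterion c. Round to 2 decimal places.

H = 119/128 = 0.9297
FA = 61/128 = 0.4766
z(H) = z(0.9297) = 1.4736
z(FA) = z(0.4766) = -0.0587
c = −½·[z(H) + z(FA)] = −0.5 × (1.4736 + (-0.0587)) = -0.70745
c < 0: the model has a liberal response bias.

c = -0.71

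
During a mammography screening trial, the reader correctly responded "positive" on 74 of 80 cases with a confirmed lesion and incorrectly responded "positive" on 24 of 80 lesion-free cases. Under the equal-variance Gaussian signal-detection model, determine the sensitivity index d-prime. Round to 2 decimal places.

H = 74/80 = 0.9250
FA = 24/80 = 0.3000
z(H) = z(0.9250) = 1.440
z(FA) = z(0.3000) = -0.524
d' = z(H) − z(FA) = 1.440 − (-0.524) = 1.964

d-prime = 1.96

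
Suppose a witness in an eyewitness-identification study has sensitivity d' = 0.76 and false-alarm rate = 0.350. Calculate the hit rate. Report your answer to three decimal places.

z(false-alarm rate) = z(0.350) = -0.3853
z(H) = z(FA) + d' = -0.3853 + 0.76 = 0.3747
hit rate = Φ(0.3747) = 0.6461

hit rate = 0.646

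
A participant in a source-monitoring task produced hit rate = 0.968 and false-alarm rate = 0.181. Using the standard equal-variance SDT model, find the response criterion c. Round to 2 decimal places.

Φ⁻¹(H) = Φ⁻¹(0.968) = 1.8522
Φ⁻¹(FA) = Φ⁻¹(0.181) = -0.9116
c = −½·[z(H) + z(FA)] = −0.5 × (1.8522 + (-0.9116)) = -0.4703

c = -0.47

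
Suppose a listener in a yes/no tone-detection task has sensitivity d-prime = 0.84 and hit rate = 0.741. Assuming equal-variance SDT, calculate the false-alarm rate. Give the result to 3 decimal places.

z(hit rate) = z(0.741) = 0.6464
z(FA) = z(H) − d' = 0.6464 − 0.84 = -0.1936
false-alarm rate = Φ(-0.1936) = 0.4232

false-alarm rate = 0.423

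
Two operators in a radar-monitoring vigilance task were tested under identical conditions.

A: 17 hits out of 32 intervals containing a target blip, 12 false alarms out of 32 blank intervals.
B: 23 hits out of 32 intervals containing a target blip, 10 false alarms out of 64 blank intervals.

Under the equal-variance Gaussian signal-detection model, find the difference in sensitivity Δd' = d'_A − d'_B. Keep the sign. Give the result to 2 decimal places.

Δd' = -1.19

A: z(0.5312) = 0.078, z(0.3750) = -0.319, d' = 0.397
B: z(0.7188) = 0.579, z(0.1562) = -1.010, d' = 1.589
Δd' = d'_A − d'_B = 0.397 − 1.589 = -1.192
B has the higher sensitivity.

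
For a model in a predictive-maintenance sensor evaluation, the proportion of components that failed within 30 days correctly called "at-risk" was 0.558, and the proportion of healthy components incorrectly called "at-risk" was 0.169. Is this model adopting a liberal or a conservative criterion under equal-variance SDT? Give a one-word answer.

conservative

z(H) = 0.146, z(FA) = -0.958
c = −½·(z(H) + z(FA)) = 0.406
c > 0 → conservative criterion (biased toward responding “no”).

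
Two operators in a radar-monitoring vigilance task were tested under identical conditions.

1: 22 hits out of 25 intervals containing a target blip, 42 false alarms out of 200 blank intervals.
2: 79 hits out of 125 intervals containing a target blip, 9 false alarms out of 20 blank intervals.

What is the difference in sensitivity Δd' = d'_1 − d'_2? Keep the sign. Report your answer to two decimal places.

Δd' = 1.52

1: z(0.8800) = 1.175, z(0.2100) = -0.806, d' = 1.981
2: z(0.6320) = 0.337, z(0.4500) = -0.126, d' = 0.463
Δd' = d'_1 − d'_2 = 1.981 − 0.463 = 1.518
1 has the higher sensitivity.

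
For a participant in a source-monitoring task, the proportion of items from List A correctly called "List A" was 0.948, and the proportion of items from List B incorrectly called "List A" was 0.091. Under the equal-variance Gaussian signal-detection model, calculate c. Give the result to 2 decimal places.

Φ⁻¹(0.948) = 1.6258, Φ⁻¹(0.091) = -1.3346
c = −½·[z(H) + z(FA)] = −0.5 × (1.6258 + (-1.3346)) = -0.1456

c = -0.15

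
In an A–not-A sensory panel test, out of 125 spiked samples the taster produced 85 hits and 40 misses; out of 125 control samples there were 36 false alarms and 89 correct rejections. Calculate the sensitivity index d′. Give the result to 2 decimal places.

d′ = 1.03

H = 85/125 = 0.6800
FA = 36/125 = 0.2880
z(0.6800) = 0.468, z(0.2880) = -0.559
d' = z(H) − z(FA) = 0.468 − (-0.559) = 1.027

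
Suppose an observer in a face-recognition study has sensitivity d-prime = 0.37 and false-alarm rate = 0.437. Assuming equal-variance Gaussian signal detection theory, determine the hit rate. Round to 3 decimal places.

z(false-alarm rate) = z(0.437) = -0.1586
z(H) = z(FA) + d' = -0.1586 + 0.37 = 0.2114
hit rate = Φ(0.2114) = 0.5837

hit rate = 0.584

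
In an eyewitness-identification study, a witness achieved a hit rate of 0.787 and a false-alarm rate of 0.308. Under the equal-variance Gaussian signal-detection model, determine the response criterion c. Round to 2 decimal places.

c = -0.15

z(0.787) = 0.796, z(0.308) = -0.502
c = −½·[z(H) + z(FA)] = −0.5 × (0.796 + (-0.502)) = -0.147
c < 0: the witness has a liberal response bias.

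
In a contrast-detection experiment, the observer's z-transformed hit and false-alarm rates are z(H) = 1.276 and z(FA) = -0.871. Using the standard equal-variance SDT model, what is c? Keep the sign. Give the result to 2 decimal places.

c = -0.20

c = −½·[z(H) + z(FA)] = −½·(1.276 + (-0.871)) = -0.2025
c < 0: the observer has a liberal response bias.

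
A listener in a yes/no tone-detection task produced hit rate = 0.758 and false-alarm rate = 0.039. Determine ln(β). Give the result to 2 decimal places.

ln β = 1.31

z(H) = 0.700
z(FA) = -1.762
ln β = −½·[z(H)² − z(FA)²] = −0.5 × (0.490 − 3.105) = 1.3075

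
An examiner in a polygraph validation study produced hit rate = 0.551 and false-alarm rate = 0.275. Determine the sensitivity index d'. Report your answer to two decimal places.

d' = 0.73

z(H) = 0.1282
z(FA) = -0.5978
d' = z(H) − z(FA) = 0.1282 − (-0.5978) = 0.7260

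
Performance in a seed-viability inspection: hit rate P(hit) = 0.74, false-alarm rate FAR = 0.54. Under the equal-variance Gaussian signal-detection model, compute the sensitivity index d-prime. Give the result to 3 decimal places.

z(H) = z(0.74) = 0.6433
z(FA) = z(0.54) = 0.1004
d' = z(H) − z(FA) = 0.6433 − 0.1004 = 0.5429

d-prime = 0.543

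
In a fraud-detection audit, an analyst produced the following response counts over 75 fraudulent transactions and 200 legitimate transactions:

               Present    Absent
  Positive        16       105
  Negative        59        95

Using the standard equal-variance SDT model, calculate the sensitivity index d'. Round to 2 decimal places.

d' = -0.86

H = 16/75 = 0.2133
FA = 105/200 = 0.5250
z(H) = -0.7950
z(FA) = 0.0627
d' = z(H) − z(FA) = -0.7950 − 0.0627 = -0.8577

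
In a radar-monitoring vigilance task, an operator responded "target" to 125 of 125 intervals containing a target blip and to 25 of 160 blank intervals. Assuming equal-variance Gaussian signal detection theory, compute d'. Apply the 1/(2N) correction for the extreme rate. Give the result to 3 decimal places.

The hit rate is 125/125 = 1, so apply the 1/(2N) correction: H → 1 − 1/(2·125) = 0.99600.
z(H) = z(0.99600) = 2.6521
z(FA) = z(0.15625) = -1.0100
d' = 2.6521 − (-1.0100) = 3.6621

d' = 3.662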